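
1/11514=1/11514 = 0.00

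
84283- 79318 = 4965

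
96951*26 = 2520726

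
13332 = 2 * 6666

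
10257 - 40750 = -30493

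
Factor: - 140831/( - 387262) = 2^ ( - 1)*  227^( - 1)*853^(-1 )*140831^1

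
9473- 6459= 3014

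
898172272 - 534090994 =364081278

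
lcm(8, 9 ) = 72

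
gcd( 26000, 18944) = 16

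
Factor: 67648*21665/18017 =1465593920/18017 = 2^6*5^1*  7^2*43^( - 1)*151^1 * 419^( - 1)*619^1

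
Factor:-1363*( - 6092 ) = 2^2*29^1 * 47^1*1523^1  =  8303396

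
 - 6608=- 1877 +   -  4731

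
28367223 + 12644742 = 41011965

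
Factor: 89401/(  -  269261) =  - 169/509 = - 13^2 * 509^( - 1 )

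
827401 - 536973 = 290428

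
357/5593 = 3/47=0.06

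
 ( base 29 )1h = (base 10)46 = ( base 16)2E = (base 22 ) 22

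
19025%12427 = 6598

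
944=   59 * 16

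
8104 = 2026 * 4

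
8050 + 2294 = 10344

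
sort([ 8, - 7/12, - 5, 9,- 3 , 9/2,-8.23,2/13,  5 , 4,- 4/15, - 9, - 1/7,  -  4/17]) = [ - 9,- 8.23  , - 5 ,  -  3,-7/12, - 4/15, - 4/17,-1/7,2/13, 4, 9/2,5,8,9]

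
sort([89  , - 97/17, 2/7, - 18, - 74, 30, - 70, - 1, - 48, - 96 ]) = [ - 96, - 74, - 70, - 48,-18, - 97/17, - 1,2/7,30, 89]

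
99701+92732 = 192433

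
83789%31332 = 21125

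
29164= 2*14582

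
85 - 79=6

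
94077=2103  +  91974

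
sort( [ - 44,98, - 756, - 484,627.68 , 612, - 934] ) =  [ - 934, - 756, - 484,-44 , 98 , 612,627.68] 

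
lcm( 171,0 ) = 0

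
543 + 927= 1470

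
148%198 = 148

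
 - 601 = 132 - 733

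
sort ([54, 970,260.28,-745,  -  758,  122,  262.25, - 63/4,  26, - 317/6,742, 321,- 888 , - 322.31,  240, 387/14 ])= [  -  888, -758, - 745 , - 322.31,-317/6,-63/4, 26,  387/14, 54,  122,240, 260.28,  262.25,321, 742 , 970] 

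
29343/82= 357  +  69/82 = 357.84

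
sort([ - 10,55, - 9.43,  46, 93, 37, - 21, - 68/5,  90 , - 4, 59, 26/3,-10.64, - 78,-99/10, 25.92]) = [ - 78, - 21, - 68/5, - 10.64, - 10, - 99/10, - 9.43, - 4, 26/3, 25.92, 37, 46,55, 59, 90, 93 ]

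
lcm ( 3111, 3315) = 202215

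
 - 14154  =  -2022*7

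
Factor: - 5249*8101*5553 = -236125493397 = -  3^2*29^1*181^1*617^1*8101^1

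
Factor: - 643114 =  - 2^1*89^1*3613^1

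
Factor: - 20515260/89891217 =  -6838420/29963739 = - 2^2*3^ ( - 1)*5^1*13^(  -  1)*17^1*20113^1*768301^( - 1)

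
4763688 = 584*8157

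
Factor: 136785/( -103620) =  - 829/628 = - 2^( - 2)*157^( - 1 )*829^1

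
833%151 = 78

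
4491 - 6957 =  - 2466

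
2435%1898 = 537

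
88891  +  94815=183706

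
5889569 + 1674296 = 7563865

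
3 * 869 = 2607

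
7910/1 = 7910 =7910.00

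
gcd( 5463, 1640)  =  1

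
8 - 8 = 0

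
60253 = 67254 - 7001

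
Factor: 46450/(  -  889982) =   -  5^2*479^(  -  1 ) = - 25/479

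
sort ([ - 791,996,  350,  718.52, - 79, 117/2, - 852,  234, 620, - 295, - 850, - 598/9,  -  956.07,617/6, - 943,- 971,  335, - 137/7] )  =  [ - 971, - 956.07, - 943, - 852,-850, - 791, - 295, - 79, - 598/9  , - 137/7,117/2,617/6,  234, 335,350, 620,718.52, 996]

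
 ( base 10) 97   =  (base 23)45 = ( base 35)2R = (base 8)141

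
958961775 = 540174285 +418787490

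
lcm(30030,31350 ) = 2852850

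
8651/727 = 8651/727 = 11.90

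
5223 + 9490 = 14713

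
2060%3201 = 2060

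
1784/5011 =1784/5011 = 0.36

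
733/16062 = 733/16062=0.05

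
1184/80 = 74/5 = 14.80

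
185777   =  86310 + 99467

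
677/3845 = 677/3845 = 0.18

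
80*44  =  3520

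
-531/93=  - 177/31 = -5.71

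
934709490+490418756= 1425128246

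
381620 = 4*95405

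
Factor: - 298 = - 2^1*149^1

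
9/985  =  9/985 = 0.01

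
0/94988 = 0 = 0.00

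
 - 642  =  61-703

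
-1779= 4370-6149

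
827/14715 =827/14715= 0.06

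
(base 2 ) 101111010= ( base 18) 130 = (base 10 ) 378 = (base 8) 572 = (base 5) 3003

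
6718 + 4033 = 10751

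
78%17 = 10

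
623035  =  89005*7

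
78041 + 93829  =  171870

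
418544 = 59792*7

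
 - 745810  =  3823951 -4569761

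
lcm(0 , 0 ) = 0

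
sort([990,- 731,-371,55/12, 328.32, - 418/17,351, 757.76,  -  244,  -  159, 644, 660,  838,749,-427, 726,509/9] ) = [-731,-427,-371, - 244 , - 159,-418/17, 55/12, 509/9,328.32, 351,644,660, 726, 749,  757.76, 838,990]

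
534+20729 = 21263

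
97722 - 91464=6258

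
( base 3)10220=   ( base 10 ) 105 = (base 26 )41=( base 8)151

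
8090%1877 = 582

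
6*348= 2088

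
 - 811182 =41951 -853133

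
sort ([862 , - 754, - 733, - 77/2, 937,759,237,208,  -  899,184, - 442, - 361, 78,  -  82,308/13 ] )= [-899, - 754, - 733,  -  442, - 361 , - 82, - 77/2, 308/13, 78, 184, 208,237,759, 862,937 ] 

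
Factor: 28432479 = 3^1*2437^1*3889^1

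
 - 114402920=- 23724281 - 90678639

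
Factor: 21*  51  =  1071=3^2*7^1*17^1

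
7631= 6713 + 918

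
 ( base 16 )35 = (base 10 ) 53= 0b110101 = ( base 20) 2d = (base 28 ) 1p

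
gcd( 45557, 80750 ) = 1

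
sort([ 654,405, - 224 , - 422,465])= [  -  422, - 224, 405,465,654]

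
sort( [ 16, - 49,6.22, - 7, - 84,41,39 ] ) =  [ - 84, - 49, -7,6.22,16, 39,  41] 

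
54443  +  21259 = 75702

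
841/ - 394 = - 3 + 341/394 = - 2.13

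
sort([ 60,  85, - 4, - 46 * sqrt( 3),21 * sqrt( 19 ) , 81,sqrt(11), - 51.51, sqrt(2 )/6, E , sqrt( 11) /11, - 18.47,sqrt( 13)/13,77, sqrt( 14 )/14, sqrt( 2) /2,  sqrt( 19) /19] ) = [-46* sqrt( 3 ),- 51.51, - 18.47, - 4,  sqrt( 19)/19, sqrt (2)/6, sqrt(14)/14, sqrt( 13) /13, sqrt(11 ) /11, sqrt( 2)/2,E, sqrt(11 ),  60, 77, 81,85, 21*sqrt( 19 ) ] 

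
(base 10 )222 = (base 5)1342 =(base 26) 8E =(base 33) 6O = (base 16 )de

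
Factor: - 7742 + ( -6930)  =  -2^4*7^1 *131^1 = - 14672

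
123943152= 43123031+80820121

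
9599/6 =9599/6 = 1599.83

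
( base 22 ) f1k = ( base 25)bh2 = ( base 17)1849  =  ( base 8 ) 16206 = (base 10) 7302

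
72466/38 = 1907 = 1907.00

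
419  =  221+198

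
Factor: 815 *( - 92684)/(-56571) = 75537460/56571 = 2^2*3^( - 1 )*5^1 * 17^1*29^1*47^1*109^( - 1)*163^1*173^(-1)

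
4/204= 1/51= 0.02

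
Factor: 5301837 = 3^2*31^2*613^1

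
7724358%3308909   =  1106540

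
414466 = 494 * 839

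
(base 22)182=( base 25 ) 11c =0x296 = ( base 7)1634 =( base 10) 662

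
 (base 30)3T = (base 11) A9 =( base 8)167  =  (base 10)119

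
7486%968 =710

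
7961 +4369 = 12330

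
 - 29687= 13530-43217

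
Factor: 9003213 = 3^2*1000357^1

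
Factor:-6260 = -2^2*5^1*313^1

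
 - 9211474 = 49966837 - 59178311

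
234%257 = 234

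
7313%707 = 243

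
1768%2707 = 1768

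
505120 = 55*9184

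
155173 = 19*8167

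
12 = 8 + 4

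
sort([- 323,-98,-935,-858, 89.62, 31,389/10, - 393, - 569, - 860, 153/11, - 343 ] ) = [ - 935,-860, - 858, - 569, - 393,-343 , - 323 , - 98,153/11, 31,389/10,  89.62 ] 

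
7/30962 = 7/30962 = 0.00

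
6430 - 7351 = - 921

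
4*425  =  1700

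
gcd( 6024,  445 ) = 1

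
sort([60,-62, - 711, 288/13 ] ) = [ - 711, - 62, 288/13,60]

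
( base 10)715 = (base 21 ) 1D1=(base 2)1011001011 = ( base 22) 1ab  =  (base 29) OJ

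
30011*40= 1200440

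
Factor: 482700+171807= 3^3*7^1*3463^1 = 654507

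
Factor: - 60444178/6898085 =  - 2^1*5^ ( - 1 )*113^(-1)*421^(-1 )*1042141^1 = -2084282/237865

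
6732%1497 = 744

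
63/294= 3/14  =  0.21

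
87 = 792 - 705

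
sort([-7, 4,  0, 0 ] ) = [ - 7,0 , 0,4]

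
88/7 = 88/7 = 12.57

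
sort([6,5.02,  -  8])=[ - 8, 5.02,6 ] 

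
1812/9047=1812/9047 =0.20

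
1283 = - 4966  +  6249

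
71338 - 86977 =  - 15639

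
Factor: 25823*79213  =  2045517299 = 7^2*17^1*31^1*113^1*701^1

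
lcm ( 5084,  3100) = 127100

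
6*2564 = 15384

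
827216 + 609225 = 1436441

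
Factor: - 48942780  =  - 2^2*3^1 * 5^1* 815713^1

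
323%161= 1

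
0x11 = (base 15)12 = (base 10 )17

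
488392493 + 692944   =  489085437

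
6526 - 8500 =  - 1974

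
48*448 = 21504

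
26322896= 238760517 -212437621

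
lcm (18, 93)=558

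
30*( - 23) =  - 690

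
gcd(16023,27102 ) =3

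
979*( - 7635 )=  -  7474665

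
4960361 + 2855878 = 7816239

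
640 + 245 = 885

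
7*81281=568967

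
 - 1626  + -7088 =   -  8714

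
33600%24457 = 9143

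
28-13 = 15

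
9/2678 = 9/2678= 0.00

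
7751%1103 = 30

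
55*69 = 3795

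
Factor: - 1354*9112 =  -12337648 = - 2^4*17^1*67^1*677^1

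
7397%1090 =857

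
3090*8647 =26719230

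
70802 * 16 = 1132832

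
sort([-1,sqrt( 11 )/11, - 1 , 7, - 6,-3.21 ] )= [ - 6 , - 3.21, - 1, - 1, sqrt(11)/11,7]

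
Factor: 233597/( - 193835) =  - 5^ ( - 1)*7^1*13^1*17^1*151^1*38767^( - 1)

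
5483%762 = 149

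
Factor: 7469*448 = 2^6*7^2*11^1*97^1 =3346112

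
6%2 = 0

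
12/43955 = 12/43955= 0.00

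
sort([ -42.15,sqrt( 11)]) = [ - 42.15,sqrt ( 11)]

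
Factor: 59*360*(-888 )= - 2^6*3^3*5^1*37^1*59^1 = -  18861120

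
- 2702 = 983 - 3685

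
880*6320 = 5561600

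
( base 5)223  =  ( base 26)2b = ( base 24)2F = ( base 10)63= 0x3f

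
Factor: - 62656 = -2^6 *11^1*89^1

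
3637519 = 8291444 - 4653925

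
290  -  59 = 231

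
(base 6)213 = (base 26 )33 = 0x51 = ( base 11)74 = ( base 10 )81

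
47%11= 3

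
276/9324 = 23/777 = 0.03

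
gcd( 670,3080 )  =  10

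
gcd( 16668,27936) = 36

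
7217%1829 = 1730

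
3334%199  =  150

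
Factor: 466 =2^1* 233^1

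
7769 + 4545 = 12314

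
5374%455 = 369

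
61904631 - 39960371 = 21944260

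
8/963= 8/963 = 0.01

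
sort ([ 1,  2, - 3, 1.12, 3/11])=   [ - 3, 3/11, 1, 1.12,  2] 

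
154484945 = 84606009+69878936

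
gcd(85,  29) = 1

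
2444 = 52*47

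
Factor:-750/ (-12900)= 2^( -1 )*5^1*43^(-1 ) = 5/86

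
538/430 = 1 + 54/215 =1.25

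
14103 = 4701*3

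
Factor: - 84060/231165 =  -2^2*  11^(  -  1 )  =  - 4/11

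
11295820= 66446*170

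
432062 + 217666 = 649728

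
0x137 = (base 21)eh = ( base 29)AL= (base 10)311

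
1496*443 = 662728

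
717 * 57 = 40869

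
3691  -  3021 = 670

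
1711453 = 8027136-6315683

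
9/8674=9/8674 = 0.00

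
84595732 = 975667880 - 891072148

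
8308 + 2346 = 10654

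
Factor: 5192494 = 2^1*2596247^1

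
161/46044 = 161/46044 = 0.00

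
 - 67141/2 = -33571+1/2 = -33570.50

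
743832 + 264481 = 1008313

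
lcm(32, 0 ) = 0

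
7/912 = 7/912 = 0.01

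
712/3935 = 712/3935= 0.18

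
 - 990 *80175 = -79373250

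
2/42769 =2/42769 = 0.00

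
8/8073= 8/8073 = 0.00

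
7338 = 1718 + 5620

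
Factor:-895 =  - 5^1*179^1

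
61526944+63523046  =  125049990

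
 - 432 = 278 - 710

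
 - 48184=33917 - 82101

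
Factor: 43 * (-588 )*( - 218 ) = 2^3*3^1*7^2*43^1 * 109^1 = 5511912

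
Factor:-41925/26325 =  - 43/27=-3^( - 3 )*43^1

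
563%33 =2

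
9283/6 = 1547 + 1/6= 1547.17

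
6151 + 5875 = 12026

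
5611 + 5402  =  11013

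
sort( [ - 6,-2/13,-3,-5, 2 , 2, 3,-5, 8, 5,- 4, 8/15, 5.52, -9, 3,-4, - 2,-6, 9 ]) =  [ - 9, - 6,-6,-5, - 5,-4, - 4 ,-3,-2, - 2/13, 8/15, 2, 2, 3, 3,5,5.52, 8,  9 ]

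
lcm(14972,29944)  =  29944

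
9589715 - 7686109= 1903606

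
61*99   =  6039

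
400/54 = 200/27 = 7.41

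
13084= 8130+4954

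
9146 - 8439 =707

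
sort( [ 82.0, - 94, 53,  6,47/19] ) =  [ - 94,  47/19,6,  53,82.0 ]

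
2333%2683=2333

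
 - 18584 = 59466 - 78050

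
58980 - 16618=42362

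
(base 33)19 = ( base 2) 101010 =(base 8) 52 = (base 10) 42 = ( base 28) 1E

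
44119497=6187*7131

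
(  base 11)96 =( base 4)1221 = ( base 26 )41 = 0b1101001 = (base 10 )105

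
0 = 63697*0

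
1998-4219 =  - 2221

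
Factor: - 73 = -73^1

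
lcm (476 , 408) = 2856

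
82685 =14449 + 68236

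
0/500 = 0  =  0.00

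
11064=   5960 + 5104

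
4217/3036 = 4217/3036 =1.39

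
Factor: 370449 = 3^2 * 41161^1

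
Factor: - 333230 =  - 2^1*5^1*47^1*709^1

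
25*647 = 16175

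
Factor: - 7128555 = -3^1*5^1*7^1*67891^1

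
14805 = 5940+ 8865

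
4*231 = 924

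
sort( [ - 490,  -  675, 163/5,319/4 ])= [ - 675, - 490, 163/5,319/4]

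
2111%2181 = 2111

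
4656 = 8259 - 3603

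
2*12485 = 24970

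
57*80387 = 4582059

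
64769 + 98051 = 162820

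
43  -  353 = - 310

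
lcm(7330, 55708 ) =278540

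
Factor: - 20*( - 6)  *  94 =2^4*3^1 *5^1 *47^1 = 11280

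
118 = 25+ 93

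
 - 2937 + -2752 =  - 5689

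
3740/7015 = 748/1403 = 0.53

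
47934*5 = 239670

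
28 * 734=20552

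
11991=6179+5812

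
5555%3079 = 2476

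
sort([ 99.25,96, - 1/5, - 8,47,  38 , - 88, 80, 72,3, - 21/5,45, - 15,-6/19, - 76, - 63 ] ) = [ - 88,  -  76, - 63, - 15, - 8, - 21/5, - 6/19, - 1/5,3,38,45,47,72,  80,96,99.25] 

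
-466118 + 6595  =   - 459523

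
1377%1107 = 270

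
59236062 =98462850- 39226788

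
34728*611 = 21218808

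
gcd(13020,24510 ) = 30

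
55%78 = 55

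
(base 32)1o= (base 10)56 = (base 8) 70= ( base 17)35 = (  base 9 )62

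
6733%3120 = 493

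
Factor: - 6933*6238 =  - 2^1  *  3^1 * 2311^1*3119^1  =  - 43248054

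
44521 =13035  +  31486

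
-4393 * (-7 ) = 30751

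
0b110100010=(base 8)642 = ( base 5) 3133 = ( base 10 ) 418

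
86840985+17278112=104119097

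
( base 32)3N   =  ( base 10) 119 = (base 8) 167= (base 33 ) 3K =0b1110111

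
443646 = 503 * 882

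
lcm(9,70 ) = 630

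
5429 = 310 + 5119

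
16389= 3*5463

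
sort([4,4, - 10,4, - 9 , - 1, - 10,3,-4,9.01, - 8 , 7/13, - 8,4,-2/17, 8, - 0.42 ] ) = [ - 10, - 10, - 9, - 8 ,-8, - 4,-1 , - 0.42,- 2/17,7/13, 3, 4,4, 4,4, 8, 9.01 ] 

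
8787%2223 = 2118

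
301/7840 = 43/1120 = 0.04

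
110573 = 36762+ 73811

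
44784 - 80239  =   - 35455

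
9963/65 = 153 + 18/65 = 153.28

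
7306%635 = 321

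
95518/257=371  +  171/257 = 371.67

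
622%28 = 6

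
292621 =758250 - 465629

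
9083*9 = 81747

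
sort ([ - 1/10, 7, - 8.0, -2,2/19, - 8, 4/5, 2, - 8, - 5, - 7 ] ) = [ - 8.0 , - 8, - 8, - 7, - 5,-2,  -  1/10, 2/19, 4/5, 2, 7 ]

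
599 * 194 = 116206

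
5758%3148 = 2610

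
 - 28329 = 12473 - 40802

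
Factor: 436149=3^2*7^2*23^1 * 43^1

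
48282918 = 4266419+44016499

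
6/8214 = 1/1369 = 0.00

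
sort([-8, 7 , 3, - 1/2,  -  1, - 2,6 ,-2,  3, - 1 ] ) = [ - 8, - 2,  -  2, - 1, - 1, - 1/2, 3, 3, 6,7 ]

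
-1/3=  - 1 + 2/3 = -0.33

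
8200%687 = 643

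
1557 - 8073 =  - 6516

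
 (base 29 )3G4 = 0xBAF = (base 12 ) 1893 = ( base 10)2991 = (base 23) 5F1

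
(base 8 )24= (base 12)18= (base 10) 20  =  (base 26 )k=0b10100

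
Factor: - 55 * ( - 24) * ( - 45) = - 59400= - 2^3*3^3*5^2*11^1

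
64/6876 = 16/1719 = 0.01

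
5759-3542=2217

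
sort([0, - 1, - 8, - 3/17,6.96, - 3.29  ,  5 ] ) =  [-8, - 3.29, - 1, - 3/17, 0,5,6.96]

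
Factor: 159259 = 67^1 * 2377^1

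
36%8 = 4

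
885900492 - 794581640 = 91318852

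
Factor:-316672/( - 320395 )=2^8*5^( - 1 ) * 139^( - 1 )*461^( - 1)*1237^1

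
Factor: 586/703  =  2^1*19^( - 1)*37^( - 1 )*293^1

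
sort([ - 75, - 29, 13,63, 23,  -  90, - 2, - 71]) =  [ - 90, - 75, - 71, - 29, - 2,13,  23,63 ] 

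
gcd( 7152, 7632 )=48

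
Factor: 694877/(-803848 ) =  - 2^(  -  3)*  71^1*89^( - 1) * 1129^(  -  1) * 9787^1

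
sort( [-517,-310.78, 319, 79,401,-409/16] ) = [ - 517, - 310.78,-409/16, 79,319, 401] 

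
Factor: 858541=401^1*2141^1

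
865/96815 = 173/19363 = 0.01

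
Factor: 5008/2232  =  2^1*3^( -2)*31^(- 1 )*313^1 = 626/279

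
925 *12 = 11100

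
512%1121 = 512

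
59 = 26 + 33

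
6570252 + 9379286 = 15949538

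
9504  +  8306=17810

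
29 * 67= 1943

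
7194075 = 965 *7455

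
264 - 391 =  - 127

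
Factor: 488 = 2^3*61^1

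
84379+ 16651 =101030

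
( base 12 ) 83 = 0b1100011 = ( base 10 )99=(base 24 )43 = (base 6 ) 243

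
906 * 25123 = 22761438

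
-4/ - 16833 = 4/16833=0.00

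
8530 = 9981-1451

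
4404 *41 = 180564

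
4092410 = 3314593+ 777817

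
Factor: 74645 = 5^1*14929^1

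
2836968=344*8247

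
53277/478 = 111+219/478 = 111.46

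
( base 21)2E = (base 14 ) 40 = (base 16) 38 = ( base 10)56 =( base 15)3b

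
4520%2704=1816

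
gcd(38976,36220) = 4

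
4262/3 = 1420 + 2/3 = 1420.67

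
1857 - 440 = 1417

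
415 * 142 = 58930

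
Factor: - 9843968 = - 2^8* 38453^1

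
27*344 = 9288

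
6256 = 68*92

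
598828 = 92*6509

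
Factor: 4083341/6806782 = 2^( - 1 )*3403391^( - 1) *4083341^1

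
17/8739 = 17/8739 = 0.00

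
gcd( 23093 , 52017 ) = 7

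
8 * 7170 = 57360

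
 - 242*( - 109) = 26378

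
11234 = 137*82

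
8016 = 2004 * 4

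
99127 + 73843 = 172970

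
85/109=85/109 = 0.78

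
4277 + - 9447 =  - 5170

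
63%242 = 63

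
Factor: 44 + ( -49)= - 5 = - 5^1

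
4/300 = 1/75 = 0.01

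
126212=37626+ 88586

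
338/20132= 169/10066 = 0.02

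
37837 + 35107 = 72944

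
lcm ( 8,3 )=24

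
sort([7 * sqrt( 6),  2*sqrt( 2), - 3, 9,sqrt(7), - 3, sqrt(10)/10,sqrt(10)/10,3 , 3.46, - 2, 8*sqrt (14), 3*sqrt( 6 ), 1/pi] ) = [ - 3, - 3, - 2, sqrt (10) /10, sqrt (10) /10 , 1/pi,sqrt(7), 2*sqrt(2), 3, 3.46,3 * sqrt(6) , 9,7*sqrt(6),8*sqrt( 14 )]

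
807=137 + 670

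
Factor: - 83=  - 83^1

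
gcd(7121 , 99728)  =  1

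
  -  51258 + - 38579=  - 89837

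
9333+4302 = 13635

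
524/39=524/39 = 13.44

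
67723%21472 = 3307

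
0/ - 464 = 0/1= - 0.00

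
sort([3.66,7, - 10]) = [ - 10,3.66,7]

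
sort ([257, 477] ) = [257,477 ]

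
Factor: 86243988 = 2^2 *3^1*7186999^1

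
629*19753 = 12424637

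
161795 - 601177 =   -  439382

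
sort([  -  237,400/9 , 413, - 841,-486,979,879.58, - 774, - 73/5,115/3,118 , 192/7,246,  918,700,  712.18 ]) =[ - 841, - 774,-486,-237,  -  73/5, 192/7,115/3,  400/9,118,246 , 413,700 , 712.18, 879.58,918 , 979 ] 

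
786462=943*834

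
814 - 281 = 533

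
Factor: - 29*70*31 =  - 62930 = -2^1*5^1*7^1*29^1*31^1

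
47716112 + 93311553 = 141027665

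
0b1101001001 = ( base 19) 265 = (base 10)841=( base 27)144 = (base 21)1J1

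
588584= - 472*( - 1247)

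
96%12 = 0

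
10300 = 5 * 2060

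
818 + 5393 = 6211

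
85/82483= 85/82483 = 0.00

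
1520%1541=1520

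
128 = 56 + 72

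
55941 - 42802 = 13139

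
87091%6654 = 589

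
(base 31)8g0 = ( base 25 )D29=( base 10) 8184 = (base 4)1333320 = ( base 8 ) 17770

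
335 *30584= 10245640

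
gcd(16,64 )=16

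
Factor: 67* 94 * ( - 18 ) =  - 2^2*3^2*47^1*67^1 = - 113364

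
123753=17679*7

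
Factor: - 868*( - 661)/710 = 286874/355 = 2^1*5^( - 1)*7^1*31^1 * 71^(-1 )*661^1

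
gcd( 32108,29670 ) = 46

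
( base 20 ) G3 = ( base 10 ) 323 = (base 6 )1255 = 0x143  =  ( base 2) 101000011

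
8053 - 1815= 6238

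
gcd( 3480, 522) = 174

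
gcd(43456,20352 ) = 64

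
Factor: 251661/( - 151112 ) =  -2^( - 3 ) * 3^1*13^( - 1)*149^1*563^1*1453^( - 1)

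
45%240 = 45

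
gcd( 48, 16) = 16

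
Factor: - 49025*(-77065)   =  5^3 * 37^1* 53^1 * 15413^1 = 3778111625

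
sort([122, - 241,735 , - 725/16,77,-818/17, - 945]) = [  -  945 ,-241, - 818/17, - 725/16,77,122, 735]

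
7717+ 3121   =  10838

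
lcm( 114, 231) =8778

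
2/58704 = 1/29352=0.00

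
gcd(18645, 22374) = 3729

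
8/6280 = 1/785 = 0.00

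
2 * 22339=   44678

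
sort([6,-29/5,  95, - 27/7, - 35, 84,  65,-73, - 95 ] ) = [ - 95, - 73, - 35, - 29/5, - 27/7,  6 , 65,84,  95 ]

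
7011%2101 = 708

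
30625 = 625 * 49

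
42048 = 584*72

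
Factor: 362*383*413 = 57260798 = 2^1*7^1*59^1*181^1*383^1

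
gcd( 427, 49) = 7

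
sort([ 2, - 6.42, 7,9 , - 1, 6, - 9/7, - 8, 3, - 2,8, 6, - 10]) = [ -10, - 8, - 6.42, - 2, - 9/7, - 1, 2, 3, 6,6,7, 8,9 ] 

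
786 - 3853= - 3067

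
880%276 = 52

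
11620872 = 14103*824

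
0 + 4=4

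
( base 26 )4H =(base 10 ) 121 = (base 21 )5g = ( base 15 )81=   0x79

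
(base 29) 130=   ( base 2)1110100000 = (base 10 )928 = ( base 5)12203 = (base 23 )1h8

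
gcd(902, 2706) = 902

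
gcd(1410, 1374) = 6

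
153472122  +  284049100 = 437521222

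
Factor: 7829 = 7829^1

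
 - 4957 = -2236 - 2721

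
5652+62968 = 68620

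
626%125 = 1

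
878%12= 2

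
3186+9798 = 12984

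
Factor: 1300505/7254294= 2^( - 1 ) *3^(  -  1)*5^1*29^1 * 37^( - 1 ) *41^( - 1) * 797^( - 1)*8969^1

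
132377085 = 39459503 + 92917582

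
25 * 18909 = 472725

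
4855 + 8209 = 13064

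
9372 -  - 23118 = 32490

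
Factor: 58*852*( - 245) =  - 12106920 = - 2^3*3^1*5^1*7^2*29^1*71^1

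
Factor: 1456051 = 251^1*5801^1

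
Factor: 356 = 2^2*89^1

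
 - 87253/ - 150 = 581 + 103/150 = 581.69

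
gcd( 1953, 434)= 217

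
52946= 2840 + 50106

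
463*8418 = 3897534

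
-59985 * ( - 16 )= 959760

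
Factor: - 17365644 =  - 2^2*3^3* 23^1*6991^1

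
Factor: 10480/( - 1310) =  - 2^3=- 8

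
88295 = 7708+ 80587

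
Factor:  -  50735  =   - 5^1*73^1 *139^1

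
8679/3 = 2893 = 2893.00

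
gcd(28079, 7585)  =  1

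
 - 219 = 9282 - 9501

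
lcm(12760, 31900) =63800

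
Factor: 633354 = 2^1 * 3^1*283^1*373^1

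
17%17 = 0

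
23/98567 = 23/98567= 0.00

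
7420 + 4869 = 12289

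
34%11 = 1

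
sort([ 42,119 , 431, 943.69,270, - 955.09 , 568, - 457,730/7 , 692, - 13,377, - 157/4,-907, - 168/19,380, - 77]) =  [ - 955.09,-907,-457, - 77,-157/4 , - 13,  -  168/19,42, 730/7,119,270, 377,380,431, 568,  692,943.69]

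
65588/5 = 65588/5 =13117.60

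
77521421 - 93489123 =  - 15967702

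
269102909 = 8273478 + 260829431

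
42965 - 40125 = 2840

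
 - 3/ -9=1/3 = 0.33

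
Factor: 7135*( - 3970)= - 2^1*5^2*397^1*1427^1 = -  28325950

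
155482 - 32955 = 122527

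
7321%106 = 7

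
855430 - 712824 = 142606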